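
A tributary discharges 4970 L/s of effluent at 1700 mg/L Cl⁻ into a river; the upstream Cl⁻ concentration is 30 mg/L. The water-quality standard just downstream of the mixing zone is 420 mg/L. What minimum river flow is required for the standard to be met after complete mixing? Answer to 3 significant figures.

16300 L/s

Set C_mix = 420: (Q·30.00 + 4970·1700) / (Q + 4970) = 420
→ Q = 4970·(1700 − 420)/(420 − 30.00) = 16310 L/s.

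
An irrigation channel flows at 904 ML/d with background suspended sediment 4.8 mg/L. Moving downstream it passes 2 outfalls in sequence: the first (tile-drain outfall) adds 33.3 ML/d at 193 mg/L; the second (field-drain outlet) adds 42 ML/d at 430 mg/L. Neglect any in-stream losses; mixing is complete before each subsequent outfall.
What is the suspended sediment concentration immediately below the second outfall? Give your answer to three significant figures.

29.4 mg/L

Below outfall 1: Q → 937.3 ML/d, C = (904.0·4.800 + 33.30·193.0)/937.3 = 11.49 mg/L.
Below outfall 2: Q → 979.3 ML/d, C = (937.3·11.49 + 42.00·430.0)/979.3 = 29.44 mg/L.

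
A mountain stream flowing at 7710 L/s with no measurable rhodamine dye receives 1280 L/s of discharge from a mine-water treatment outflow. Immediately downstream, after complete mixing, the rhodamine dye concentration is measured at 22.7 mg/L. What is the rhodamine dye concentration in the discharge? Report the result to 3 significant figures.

Mass balance: 7710·0 + 1280·Cₑ = 8990·22.70
→ Cₑ = (8990·22.70 − 7710·0) / 1280 = 159.4 mg/L.

159 mg/L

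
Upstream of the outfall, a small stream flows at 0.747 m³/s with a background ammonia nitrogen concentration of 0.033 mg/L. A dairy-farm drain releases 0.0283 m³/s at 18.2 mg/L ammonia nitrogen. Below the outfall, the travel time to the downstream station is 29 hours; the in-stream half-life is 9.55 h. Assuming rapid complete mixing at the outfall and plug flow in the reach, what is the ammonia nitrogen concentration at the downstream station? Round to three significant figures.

0.0848 mg/L

Mixed concentration C = ΣQC/ΣQ = (0.7470·0.03300 + 0.02830·18.20) / 0.7753 = 0.5397/0.7753 = 0.6961 mg/L.
Half-life 9.55 h → k = ln 2 / 9.55 = 0.07258 h⁻¹ = 1.742 d⁻¹.
Applying C = C₀e^(−kt): 0.6961 × 0.1219 = 0.08483 mg/L.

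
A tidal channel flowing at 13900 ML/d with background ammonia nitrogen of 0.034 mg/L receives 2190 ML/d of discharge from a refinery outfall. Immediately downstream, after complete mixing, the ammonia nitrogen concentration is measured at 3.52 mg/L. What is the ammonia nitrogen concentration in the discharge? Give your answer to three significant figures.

Mass balance: 13900·0.03400 + 2190·Cₑ = 16090·3.520
→ Cₑ = (16090·3.520 − 13900·0.03400) / 2190 = 25.65 mg/L.

25.6 mg/L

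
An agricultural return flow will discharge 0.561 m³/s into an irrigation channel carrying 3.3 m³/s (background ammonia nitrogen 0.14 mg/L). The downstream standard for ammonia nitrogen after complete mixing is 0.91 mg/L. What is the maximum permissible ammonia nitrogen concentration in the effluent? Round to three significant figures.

5.44 mg/L

At the limit, (Qr·Cr + Qe·Cₑ)/(Qr + Qe) = 0.91:
Cₑ = (3.861·0.91 − 3.300·0.1400) / 0.5610 = 5.439 mg/L.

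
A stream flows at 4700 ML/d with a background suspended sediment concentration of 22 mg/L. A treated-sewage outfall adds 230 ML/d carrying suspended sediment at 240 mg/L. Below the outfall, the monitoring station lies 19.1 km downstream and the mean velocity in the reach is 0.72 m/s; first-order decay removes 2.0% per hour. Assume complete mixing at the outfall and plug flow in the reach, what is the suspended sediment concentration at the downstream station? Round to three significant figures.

27.7 mg/L

Mixed concentration C = ΣQC/ΣQ = (4700·22.00 + 230.0·240.0) / 4930 = 158600/4930 = 32.17 mg/L.
Travel time t = 19.1·1000 / 0.72 = 26530 s = 7.369 h.
2.0%/h lost → k = −ln(1 − 0.02) = 0.02020 h⁻¹.
Decay over the reach: 32.17·exp(−kt) = 32.17·0.8617 = 27.72 mg/L.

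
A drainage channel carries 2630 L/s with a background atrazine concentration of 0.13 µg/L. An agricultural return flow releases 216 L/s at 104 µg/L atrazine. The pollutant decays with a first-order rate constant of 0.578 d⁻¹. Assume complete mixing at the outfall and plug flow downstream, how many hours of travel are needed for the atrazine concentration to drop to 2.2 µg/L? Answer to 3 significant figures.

After mixing, C = (2630·0.1300 + 216.0·104.0) / 2846 = 22810/2846 = 8.013 µg/L.
8.013·exp(−k·t) = 2.2 → t = ln(8.013/2.2)/k = 193200 s = 53.67 h.

53.7 h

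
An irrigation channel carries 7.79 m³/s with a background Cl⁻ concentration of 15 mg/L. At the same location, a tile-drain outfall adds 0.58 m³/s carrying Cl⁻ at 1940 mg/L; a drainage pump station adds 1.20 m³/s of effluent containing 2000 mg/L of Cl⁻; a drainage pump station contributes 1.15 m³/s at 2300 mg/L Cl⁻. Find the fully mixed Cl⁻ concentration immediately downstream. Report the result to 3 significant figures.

Mass balance: C = (7.790·15.00 + 0.5800·1940 + 1.200·2000 + 1.150·2300) / 10.72 = 6287/10.72 = 586.5 mg/L.

586 mg/L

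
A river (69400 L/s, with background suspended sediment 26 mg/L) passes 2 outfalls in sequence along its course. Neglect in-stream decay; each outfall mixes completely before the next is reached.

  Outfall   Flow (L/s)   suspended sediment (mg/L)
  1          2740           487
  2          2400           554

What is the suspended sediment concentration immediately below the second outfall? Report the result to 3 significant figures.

59.9 mg/L

After outfall 1: Q = 69400 + 2740 = 72140 L/s; C = (69400·26.00 + 2740·487.0)/72140 = 43.51 mg/L.
After outfall 2: Q = 72140 + 2400 = 74540 L/s; C = (72140·43.51 + 2400·554.0)/74540 = 59.95 mg/L.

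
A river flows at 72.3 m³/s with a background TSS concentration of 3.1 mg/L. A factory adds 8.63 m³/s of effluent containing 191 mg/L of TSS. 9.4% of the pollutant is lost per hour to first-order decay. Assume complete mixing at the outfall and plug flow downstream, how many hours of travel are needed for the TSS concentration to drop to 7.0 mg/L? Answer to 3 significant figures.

12.1 h

Mass balance: C = (72.30·3.100 + 8.630·191.0) / 80.93 = 1872/80.93 = 23.14 mg/L.
9.4%/h lost → k = −ln(1 − 0.094) = 0.09872 h⁻¹.
23.14·exp(−k·t) = 7.0 → t = ln(23.14/7.0)/k = 43600 s = 12.11 h.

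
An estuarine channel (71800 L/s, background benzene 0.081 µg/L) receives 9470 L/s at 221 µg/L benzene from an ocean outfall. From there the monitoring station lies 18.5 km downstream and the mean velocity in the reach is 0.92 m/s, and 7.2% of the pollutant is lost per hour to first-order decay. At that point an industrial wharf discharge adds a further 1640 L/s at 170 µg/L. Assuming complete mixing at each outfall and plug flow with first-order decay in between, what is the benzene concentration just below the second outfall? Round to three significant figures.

Conservation of mass: C = (71800·0.08100 + 9470·221.0) / 81270 = 2099000/81270 = 25.82 µg/L; combined flow 81270 L/s.
Travel time t = 18.5·1000 / 0.92 = 20110 s = 5.586 h.
7.2%/h lost → k = −ln(1 − 0.072) = 0.07472 h⁻¹.
First-order decay: C = 25.82·exp(−k·t) = 25.82·0.6588 = 17.01 µg/L.
Second outfall: C = (81270·17.01 + 1640·170.0)/82910 = 20.04 µg/L.

20.0 µg/L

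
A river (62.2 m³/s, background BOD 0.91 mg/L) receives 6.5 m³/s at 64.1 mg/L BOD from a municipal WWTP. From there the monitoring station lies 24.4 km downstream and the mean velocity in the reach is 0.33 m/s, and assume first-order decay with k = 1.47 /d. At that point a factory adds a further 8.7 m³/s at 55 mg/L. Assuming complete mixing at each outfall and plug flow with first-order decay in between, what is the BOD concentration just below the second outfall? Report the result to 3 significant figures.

7.92 mg/L

Conservation of mass: C = (62.20·0.9100 + 6.500·64.10) / 68.70 = 473.3/68.70 = 6.889 mg/L; combined flow 68.70 m³/s.
Travel time t = 24.4·1000 / 0.33 = 73940 s = 20.54 h.
First-order decay: C = 6.889·exp(−k·t) = 6.889·0.2842 = 1.958 mg/L.
At the second outfall, C = (68.70·1.958 + 8.700·55.00) / (68.70 + 8.700) = 7.920 mg/L.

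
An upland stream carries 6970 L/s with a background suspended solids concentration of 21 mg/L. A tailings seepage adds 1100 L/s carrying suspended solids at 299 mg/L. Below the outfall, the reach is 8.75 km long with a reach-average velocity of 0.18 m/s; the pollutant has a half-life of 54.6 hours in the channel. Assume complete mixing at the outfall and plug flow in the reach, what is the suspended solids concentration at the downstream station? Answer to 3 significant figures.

49.6 mg/L

Mixed concentration C = ΣQC/ΣQ = (6970·21.00 + 1100·299.0) / 8070 = 475300/8070 = 58.89 mg/L.
Travel time t = 8.75·1000 / 0.18 = 48610 s = 13.50 h.
Half-life 54.6 h → k = ln 2 / 54.6 = 0.01270 h⁻¹ = 0.3047 d⁻¹.
After decay, C = 58.89 × e^(−kt) = 58.89 × 0.8425 = 49.62 mg/L.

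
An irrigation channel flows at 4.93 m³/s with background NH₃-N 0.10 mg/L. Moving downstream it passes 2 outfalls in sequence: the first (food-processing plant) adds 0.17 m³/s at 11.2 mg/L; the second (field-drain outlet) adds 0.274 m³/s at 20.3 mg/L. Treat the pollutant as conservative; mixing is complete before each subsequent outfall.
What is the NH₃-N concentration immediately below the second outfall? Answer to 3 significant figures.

Outfall 1: combined Q = 5.100 m³/s; C = (4.930·0.1000 + 0.1700·11.20)/5.100 = 0.4700 mg/L.
Outfall 2: combined Q = 5.374 m³/s; C = (5.100·0.4700 + 0.2740·20.30)/5.374 = 1.481 mg/L.

1.48 mg/L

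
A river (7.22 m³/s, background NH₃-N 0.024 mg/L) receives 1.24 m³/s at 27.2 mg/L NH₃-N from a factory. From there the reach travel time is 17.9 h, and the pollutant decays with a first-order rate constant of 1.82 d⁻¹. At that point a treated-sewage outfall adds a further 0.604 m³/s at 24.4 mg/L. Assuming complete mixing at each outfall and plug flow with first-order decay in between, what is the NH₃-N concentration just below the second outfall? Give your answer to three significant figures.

Conservation of mass: C = (7.220·0.02400 + 1.240·27.20) / 8.460 = 33.90/8.460 = 4.007 mg/L; combined flow 8.460 m³/s.
Decay over the reach: 4.007·exp(−kt) = 4.007·0.2573 = 1.031 mg/L.
Second outfall: C = (8.460·1.031 + 0.6040·24.40)/9.064 = 2.588 mg/L.

2.59 mg/L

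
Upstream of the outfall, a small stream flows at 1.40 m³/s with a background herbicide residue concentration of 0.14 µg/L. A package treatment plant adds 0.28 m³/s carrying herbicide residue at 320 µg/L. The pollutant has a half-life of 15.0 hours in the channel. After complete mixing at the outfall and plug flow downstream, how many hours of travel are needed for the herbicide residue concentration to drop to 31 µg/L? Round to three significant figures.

Flow-weighted average: C = (1.400·0.1400 + 0.2800·320.0) / 1.680 = 89.80/1.680 = 53.45 µg/L.
Half-life 15.0 h → k = ln 2 / 15.0 = 0.04621 h⁻¹ = 1.109 d⁻¹.
53.45·exp(−k·t) = 31 → t = ln(53.45/31)/k = 42440 s = 11.79 h.

11.8 h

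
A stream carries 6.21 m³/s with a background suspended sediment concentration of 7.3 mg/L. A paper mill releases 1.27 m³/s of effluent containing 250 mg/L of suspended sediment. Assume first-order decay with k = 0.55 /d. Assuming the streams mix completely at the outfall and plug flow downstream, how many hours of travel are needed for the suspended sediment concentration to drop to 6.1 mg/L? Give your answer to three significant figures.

Conservation of mass: C = (6.210·7.300 + 1.270·250.0) / 7.480 = 362.8/7.480 = 48.51 mg/L.
48.51·exp(−k·t) = 6.1 → t = ln(48.51/6.1)/k = 325700 s = 90.48 h.

90.5 h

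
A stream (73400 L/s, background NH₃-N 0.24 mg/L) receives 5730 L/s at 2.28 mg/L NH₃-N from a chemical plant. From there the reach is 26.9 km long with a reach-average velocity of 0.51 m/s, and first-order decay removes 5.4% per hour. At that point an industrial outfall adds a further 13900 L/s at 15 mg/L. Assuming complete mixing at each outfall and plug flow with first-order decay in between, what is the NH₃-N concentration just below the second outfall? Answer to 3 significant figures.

2.39 mg/L

Mass balance: C = (73400·0.2400 + 5730·2.280) / 79130 = 30680/79130 = 0.3877 mg/L; combined flow 79130 L/s.
Travel time t = 26.9·1000 / 0.51 = 52750 s = 14.65 h.
5.4%/h lost → k = −ln(1 − 0.054) = 0.05551 h⁻¹.
Applying C = C₀e^(−kt): 0.3877 × 0.4434 = 0.1719 mg/L.
At the second outfall, C = (79130·0.1719 + 13900·15.00) / (79130 + 13900) = 2.387 mg/L.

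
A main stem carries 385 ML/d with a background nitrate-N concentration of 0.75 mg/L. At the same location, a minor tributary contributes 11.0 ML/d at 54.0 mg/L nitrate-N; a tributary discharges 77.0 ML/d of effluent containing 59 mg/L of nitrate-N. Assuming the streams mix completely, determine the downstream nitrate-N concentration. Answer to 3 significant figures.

Conservation of mass: C = (385.0·0.7500 + 11.00·54.00 + 77.00·59.00) / 473.0 = 5426/473.0 = 11.47 mg/L.

11.5 mg/L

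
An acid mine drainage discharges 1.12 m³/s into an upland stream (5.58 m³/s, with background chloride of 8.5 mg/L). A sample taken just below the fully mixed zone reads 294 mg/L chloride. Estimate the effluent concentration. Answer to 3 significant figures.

1720 mg/L

Mass balance: 5.580·8.500 + 1.120·Cₑ = 6.700·294.0
→ Cₑ = (6.700·294.0 − 5.580·8.500) / 1.120 = 1716 mg/L.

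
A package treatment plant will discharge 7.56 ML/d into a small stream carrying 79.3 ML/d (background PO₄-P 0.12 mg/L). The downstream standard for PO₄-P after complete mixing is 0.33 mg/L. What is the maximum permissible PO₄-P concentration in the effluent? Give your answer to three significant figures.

At the limit, (Qr·Cr + Qe·Cₑ)/(Qr + Qe) = 0.33:
Cₑ = (86.86·0.33 − 79.30·0.1200) / 7.560 = 2.533 mg/L.

2.53 mg/L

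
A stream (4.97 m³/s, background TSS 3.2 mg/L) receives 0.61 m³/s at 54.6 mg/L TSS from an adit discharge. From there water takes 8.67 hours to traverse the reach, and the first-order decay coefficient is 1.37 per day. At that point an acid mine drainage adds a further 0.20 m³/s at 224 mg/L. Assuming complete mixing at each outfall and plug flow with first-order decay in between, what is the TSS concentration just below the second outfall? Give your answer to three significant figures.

Conservation of mass: C = (4.970·3.200 + 0.6100·54.60) / 5.580 = 49.21/5.580 = 8.819 mg/L; combined flow 5.580 m³/s.
Applying C = C₀e^(−kt): 8.819 × 0.6096 = 5.376 mg/L.
Second outfall: C = (5.580·5.376 + 0.2000·224.0)/5.780 = 12.94 mg/L.

12.9 mg/L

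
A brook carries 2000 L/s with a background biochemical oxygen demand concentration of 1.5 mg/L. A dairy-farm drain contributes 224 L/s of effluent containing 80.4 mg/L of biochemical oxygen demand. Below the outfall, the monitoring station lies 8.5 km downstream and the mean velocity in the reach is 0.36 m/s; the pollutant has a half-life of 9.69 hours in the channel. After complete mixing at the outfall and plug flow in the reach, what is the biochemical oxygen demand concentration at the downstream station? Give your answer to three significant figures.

Conservation of mass: C = (2000·1.500 + 224.0·80.40) / 2224 = 21010/2224 = 9.447 mg/L.
Travel time t = 8.5·1000 / 0.36 = 23610 s = 6.559 h.
Half-life 9.69 h → k = ln 2 / 9.69 = 0.07153 h⁻¹ = 1.717 d⁻¹.
Applying C = C₀e^(−kt): 9.447 × 0.6255 = 5.909 mg/L.

5.91 mg/L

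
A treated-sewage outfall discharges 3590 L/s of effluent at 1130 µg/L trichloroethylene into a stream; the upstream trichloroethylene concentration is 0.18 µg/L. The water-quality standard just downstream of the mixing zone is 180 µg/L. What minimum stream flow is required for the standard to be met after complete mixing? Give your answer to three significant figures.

Set C_mix = 180: (Q·0.1800 + 3590·1130) / (Q + 3590) = 180
→ Q = 3590·(1130 − 180)/(180 − 0.1800) = 18970 L/s.

19000 L/s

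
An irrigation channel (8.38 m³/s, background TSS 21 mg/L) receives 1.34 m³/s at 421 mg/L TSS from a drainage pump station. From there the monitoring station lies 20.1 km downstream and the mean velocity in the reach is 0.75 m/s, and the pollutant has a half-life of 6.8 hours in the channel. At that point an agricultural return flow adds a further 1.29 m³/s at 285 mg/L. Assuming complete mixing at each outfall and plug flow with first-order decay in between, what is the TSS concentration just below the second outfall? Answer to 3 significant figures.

Conservation of mass: C = (8.380·21.00 + 1.340·421.0) / 9.720 = 740.1/9.720 = 76.14 mg/L; combined flow 9.720 m³/s.
Travel time t = 20.1·1000 / 0.75 = 26800 s = 7.444 h.
Half-life 6.8 h → k = ln 2 / 6.8 = 0.1019 h⁻¹ = 2.446 d⁻¹.
Decay over the reach: 76.14·exp(−kt) = 76.14·0.4682 = 35.65 mg/L.
At the second outfall, C = (9.720·35.65 + 1.290·285.0) / (9.720 + 1.290) = 64.87 mg/L.

64.9 mg/L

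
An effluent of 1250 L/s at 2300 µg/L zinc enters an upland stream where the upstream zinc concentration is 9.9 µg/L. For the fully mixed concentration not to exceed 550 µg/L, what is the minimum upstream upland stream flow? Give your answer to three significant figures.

4050 L/s

Set C_mix = 550: (Q·9.900 + 1250·2300) / (Q + 1250) = 550
→ Q = 1250·(2300 − 550)/(550 − 9.900) = 4050 L/s.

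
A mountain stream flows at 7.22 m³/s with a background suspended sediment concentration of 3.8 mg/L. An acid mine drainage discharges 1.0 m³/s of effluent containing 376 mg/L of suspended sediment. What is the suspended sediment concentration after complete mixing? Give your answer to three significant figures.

Conservation of mass: C = (7.220·3.800 + 1.000·376.0) / 8.220 = 403.4/8.220 = 49.08 mg/L.

49.1 mg/L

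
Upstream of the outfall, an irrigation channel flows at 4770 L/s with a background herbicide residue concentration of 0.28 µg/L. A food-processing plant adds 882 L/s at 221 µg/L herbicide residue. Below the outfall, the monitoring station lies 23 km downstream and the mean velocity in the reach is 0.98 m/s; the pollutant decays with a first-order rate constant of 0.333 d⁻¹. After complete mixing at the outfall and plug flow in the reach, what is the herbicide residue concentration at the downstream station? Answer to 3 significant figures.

31.7 µg/L

Conservation of mass: C = (4770·0.2800 + 882.0·221.0) / 5652 = 196300/5652 = 34.72 µg/L.
Travel time t = 23·1000 / 0.98 = 23470 s = 6.519 h.
First-order decay: C = 34.72·exp(−k·t) = 34.72·0.9135 = 31.72 µg/L.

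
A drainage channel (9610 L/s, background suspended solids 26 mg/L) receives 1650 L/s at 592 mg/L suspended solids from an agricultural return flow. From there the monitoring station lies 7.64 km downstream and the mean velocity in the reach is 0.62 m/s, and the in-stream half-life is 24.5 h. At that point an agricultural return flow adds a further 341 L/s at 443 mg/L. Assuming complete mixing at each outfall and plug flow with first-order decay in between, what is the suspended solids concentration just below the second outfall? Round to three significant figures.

Mass balance: C = (9610·26.00 + 1650·592.0) / 11260 = 1227000/11260 = 108.9 mg/L; combined flow 11260 L/s.
Travel time t = 7.64·1000 / 0.62 = 12320 s = 3.423 h.
Half-life 24.5 h → k = ln 2 / 24.5 = 0.02829 h⁻¹ = 0.6790 d⁻¹.
Applying C = C₀e^(−kt): 108.9 × 0.9077 = 98.88 mg/L.
At the second outfall, C = (11260·98.88 + 341.0·443.0) / (11260 + 341.0) = 109.0 mg/L.

109 mg/L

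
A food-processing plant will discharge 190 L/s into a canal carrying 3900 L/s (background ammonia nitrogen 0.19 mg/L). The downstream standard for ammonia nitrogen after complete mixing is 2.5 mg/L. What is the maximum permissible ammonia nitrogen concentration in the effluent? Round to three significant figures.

At the limit, (Qr·Cr + Qe·Cₑ)/(Qr + Qe) = 2.5:
Cₑ = (4090·2.5 − 3900·0.1900) / 190.0 = 49.92 mg/L.

49.9 mg/L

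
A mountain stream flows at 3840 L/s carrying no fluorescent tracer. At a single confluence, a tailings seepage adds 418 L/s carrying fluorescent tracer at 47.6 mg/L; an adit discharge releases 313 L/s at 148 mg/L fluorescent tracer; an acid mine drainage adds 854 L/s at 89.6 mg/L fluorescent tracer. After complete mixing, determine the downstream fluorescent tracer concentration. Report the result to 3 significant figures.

Mass balance: C = (3840·0 + 418.0·47.60 + 313.0·148.0 + 854.0·89.60) / 5425 = 142700/5425 = 26.31 mg/L.

26.3 mg/L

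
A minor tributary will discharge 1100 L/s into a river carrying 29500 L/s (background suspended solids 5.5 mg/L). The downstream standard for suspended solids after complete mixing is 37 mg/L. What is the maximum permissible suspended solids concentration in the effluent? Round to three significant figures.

At the limit, (Qr·Cr + Qe·Cₑ)/(Qr + Qe) = 37:
Cₑ = (30600·37 − 29500·5.500) / 1100 = 881.8 mg/L.

882 mg/L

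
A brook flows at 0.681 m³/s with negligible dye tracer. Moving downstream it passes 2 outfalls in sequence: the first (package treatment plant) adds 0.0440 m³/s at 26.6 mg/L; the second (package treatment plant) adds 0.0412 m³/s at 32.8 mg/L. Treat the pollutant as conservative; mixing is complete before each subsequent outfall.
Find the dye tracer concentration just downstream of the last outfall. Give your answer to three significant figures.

Below outfall 1: Q → 0.7250 m³/s, C = (0.6810·0 + 0.04400·26.60)/0.7250 = 1.614 mg/L.
Below outfall 2: Q → 0.7662 m³/s, C = (0.7250·1.614 + 0.04120·32.80)/0.7662 = 3.291 mg/L.

3.29 mg/L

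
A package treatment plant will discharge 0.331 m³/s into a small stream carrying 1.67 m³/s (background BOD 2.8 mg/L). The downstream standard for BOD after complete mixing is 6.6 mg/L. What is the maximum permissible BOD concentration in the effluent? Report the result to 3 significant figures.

At the limit, (Qr·Cr + Qe·Cₑ)/(Qr + Qe) = 6.6:
Cₑ = (2.001·6.6 − 1.670·2.800) / 0.3310 = 25.77 mg/L.

25.8 mg/L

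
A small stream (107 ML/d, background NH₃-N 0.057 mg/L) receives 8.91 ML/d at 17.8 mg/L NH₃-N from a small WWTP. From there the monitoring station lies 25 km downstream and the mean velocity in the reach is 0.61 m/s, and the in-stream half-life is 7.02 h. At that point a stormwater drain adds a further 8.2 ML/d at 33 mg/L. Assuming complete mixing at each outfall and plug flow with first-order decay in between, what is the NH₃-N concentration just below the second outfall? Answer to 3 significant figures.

Conservation of mass: C = (107.0·0.05700 + 8.910·17.80) / 115.9 = 164.7/115.9 = 1.421 mg/L; combined flow 115.9 ML/d.
Travel time t = 25·1000 / 0.61 = 40980 s = 11.38 h.
Half-life 7.02 h → k = ln 2 / 7.02 = 0.09874 h⁻¹ = 2.370 d⁻¹.
Applying C = C₀e^(−kt): 1.421 × 0.3250 = 0.4617 mg/L.
At the second outfall, C = (115.9·0.4617 + 8.200·33.00) / (115.9 + 8.200) = 2.612 mg/L.

2.61 mg/L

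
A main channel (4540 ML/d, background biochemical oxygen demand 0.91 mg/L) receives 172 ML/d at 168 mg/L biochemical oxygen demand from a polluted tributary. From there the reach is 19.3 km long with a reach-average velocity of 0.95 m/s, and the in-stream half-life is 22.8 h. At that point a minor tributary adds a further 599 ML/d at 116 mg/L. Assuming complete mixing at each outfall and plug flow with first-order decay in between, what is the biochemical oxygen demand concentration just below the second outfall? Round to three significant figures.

Conservation of mass: C = (4540·0.9100 + 172.0·168.0) / 4712 = 33030/4712 = 7.009 mg/L; combined flow 4712 ML/d.
Travel time t = 19.3·1000 / 0.95 = 20320 s = 5.643 h.
Half-life 22.8 h → k = ln 2 / 22.8 = 0.03040 h⁻¹ = 0.7296 d⁻¹.
First-order decay: C = 7.009·exp(−k·t) = 7.009·0.8423 = 5.904 mg/L.
At the second outfall, C = (4712·5.904 + 599.0·116.0) / (4712 + 599.0) = 18.32 mg/L.

18.3 mg/L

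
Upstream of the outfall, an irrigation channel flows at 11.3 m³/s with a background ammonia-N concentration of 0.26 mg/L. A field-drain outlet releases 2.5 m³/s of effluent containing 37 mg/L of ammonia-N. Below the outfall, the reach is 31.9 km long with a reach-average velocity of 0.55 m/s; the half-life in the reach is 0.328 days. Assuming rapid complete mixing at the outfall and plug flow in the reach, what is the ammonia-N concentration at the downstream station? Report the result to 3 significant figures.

Flow-weighted average: C = (11.30·0.2600 + 2.500·37.00) / 13.80 = 95.44/13.80 = 6.916 mg/L.
Travel time t = 31.9·1000 / 0.55 = 58000 s = 16.11 h.
Half-life 0.328 d → k = ln 2 / 0.328 = 2.113 d⁻¹.
Decay over the reach: 6.916·exp(−kt) = 6.916·0.2420 = 1.674 mg/L.

1.67 mg/L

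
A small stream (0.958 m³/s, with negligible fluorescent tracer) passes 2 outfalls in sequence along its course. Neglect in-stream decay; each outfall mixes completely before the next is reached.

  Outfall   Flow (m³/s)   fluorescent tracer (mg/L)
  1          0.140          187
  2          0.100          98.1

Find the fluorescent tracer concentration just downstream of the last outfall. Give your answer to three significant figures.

30.0 mg/L

Outfall 1: combined Q = 1.098 m³/s; C = (0.9580·0 + 0.1400·187.0)/1.098 = 23.84 mg/L.
Outfall 2: combined Q = 1.198 m³/s; C = (1.098·23.84 + 0.1000·98.10)/1.198 = 30.04 mg/L.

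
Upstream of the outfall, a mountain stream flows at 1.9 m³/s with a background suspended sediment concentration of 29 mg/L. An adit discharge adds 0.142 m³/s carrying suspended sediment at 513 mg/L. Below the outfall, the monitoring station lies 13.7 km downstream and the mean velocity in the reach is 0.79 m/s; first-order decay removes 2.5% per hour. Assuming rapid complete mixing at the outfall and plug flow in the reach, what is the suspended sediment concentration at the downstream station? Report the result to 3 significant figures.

Conservation of mass: C = (1.900·29.00 + 0.1420·513.0) / 2.042 = 127.9/2.042 = 62.66 mg/L.
Travel time t = 13.7·1000 / 0.79 = 17340 s = 4.817 h.
2.5%/h lost → k = −ln(1 − 0.025) = 0.02532 h⁻¹.
Decay over the reach: 62.66·exp(−kt) = 62.66·0.8852 = 55.46 mg/L.

55.5 mg/L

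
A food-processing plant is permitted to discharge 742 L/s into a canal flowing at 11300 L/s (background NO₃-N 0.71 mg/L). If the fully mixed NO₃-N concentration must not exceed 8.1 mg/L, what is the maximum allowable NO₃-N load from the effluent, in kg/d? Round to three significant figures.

7730 kg/d

Mass balance at the limit: 11300·0.7100 + 742.0·Cₑ = 12040·8.1 → Cₑ = 120.6 mg/L.
742.0 L/s = 0.7420 m³/s. Load = 0.7420 m³/s × 120.6 g/m³ × 86 400 s/d = 7734 kg/d.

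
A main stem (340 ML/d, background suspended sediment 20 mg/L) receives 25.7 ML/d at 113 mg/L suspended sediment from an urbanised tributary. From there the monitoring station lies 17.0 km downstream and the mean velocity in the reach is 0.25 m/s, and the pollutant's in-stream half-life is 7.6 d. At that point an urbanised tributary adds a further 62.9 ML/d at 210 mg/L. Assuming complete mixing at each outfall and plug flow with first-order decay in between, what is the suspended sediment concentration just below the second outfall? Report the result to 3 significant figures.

Conservation of mass: C = (340.0·20.00 + 25.70·113.0) / 365.7 = 9704/365.7 = 26.54 mg/L; combined flow 365.7 ML/d.
Travel time t = 17.0·1000 / 0.25 = 68000 s = 18.89 h.
Half-life 7.6 d → k = ln 2 / 7.6 = 0.09120 d⁻¹.
First-order decay: C = 26.54·exp(−k·t) = 26.54·0.9307 = 24.70 mg/L.
At the second outfall, C = (365.7·24.70 + 62.90·210.0) / (365.7 + 62.90) = 51.89 mg/L.

51.9 mg/L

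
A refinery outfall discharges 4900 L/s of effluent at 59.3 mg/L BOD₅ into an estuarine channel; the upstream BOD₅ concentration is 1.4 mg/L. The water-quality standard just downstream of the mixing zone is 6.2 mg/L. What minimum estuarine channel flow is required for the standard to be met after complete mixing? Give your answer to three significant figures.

54200 L/s

Set C_mix = 6.2: (Q·1.400 + 4900·59.30) / (Q + 4900) = 6.2
→ Q = 4900·(59.30 − 6.2)/(6.2 − 1.400) = 54210 L/s.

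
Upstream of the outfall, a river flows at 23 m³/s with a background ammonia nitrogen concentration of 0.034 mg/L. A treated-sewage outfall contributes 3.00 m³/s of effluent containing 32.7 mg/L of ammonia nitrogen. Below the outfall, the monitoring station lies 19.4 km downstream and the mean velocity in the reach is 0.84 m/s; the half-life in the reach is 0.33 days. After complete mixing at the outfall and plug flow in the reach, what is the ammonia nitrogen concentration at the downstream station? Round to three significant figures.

Mass balance: C = (23.00·0.03400 + 3.000·32.70) / 26.00 = 98.88/26.00 = 3.803 mg/L.
Travel time t = 19.4·1000 / 0.84 = 23100 s = 6.415 h.
Half-life 0.33 d → k = ln 2 / 0.33 = 2.100 d⁻¹.
Decay over the reach: 3.803·exp(−kt) = 3.803·0.5704 = 2.169 mg/L.

2.17 mg/L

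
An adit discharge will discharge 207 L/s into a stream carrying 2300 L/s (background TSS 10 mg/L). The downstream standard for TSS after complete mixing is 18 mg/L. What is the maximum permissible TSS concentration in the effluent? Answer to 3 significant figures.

At the limit, (Qr·Cr + Qe·Cₑ)/(Qr + Qe) = 18:
Cₑ = (2507·18 − 2300·10.00) / 207.0 = 106.9 mg/L.

107 mg/L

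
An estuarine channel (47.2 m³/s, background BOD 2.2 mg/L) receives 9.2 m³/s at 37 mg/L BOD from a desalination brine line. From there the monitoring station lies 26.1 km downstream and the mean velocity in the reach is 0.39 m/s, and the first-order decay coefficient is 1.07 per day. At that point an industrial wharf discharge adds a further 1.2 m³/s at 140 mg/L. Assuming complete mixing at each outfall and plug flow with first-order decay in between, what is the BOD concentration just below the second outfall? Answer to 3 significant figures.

Mass balance: C = (47.20·2.200 + 9.200·37.00) / 56.40 = 444.2/56.40 = 7.877 mg/L; combined flow 56.40 m³/s.
Travel time t = 26.1·1000 / 0.39 = 66920 s = 18.59 h.
After decay, C = 7.877 × e^(−kt) = 7.877 × 0.4366 = 3.439 mg/L.
At the second outfall, C = (56.40·3.439 + 1.200·140.0) / (56.40 + 1.200) = 6.284 mg/L.

6.28 mg/L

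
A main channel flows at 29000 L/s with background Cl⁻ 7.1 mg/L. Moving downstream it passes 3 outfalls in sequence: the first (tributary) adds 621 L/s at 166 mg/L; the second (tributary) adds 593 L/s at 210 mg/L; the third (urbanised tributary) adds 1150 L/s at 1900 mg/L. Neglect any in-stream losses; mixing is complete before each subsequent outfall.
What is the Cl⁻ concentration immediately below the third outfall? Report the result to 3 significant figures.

83.5 mg/L

After outfall 1: Q = 29000 + 621.0 = 29620 L/s; C = (29000·7.100 + 621.0·166.0)/29620 = 10.43 mg/L.
After outfall 2: Q = 29620 + 593.0 = 30210 L/s; C = (29620·10.43 + 593.0·210.0)/30210 = 14.35 mg/L.
After outfall 3: Q = 30210 + 1150 = 31360 L/s; C = (30210·14.35 + 1150·1900)/31360 = 83.49 mg/L.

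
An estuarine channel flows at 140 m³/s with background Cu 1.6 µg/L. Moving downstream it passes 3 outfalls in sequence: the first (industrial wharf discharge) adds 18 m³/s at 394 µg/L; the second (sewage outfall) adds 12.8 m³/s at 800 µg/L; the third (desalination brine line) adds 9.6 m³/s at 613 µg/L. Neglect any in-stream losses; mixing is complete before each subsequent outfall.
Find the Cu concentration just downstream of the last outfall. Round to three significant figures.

130 µg/L

Outfall 1: combined Q = 158.0 m³/s; C = (140.0·1.600 + 18.00·394.0)/158.0 = 46.30 µg/L.
Outfall 2: combined Q = 170.8 m³/s; C = (158.0·46.30 + 12.80·800.0)/170.8 = 102.8 µg/L.
Outfall 3: combined Q = 180.4 m³/s; C = (170.8·102.8 + 9.600·613.0)/180.4 = 129.9 µg/L.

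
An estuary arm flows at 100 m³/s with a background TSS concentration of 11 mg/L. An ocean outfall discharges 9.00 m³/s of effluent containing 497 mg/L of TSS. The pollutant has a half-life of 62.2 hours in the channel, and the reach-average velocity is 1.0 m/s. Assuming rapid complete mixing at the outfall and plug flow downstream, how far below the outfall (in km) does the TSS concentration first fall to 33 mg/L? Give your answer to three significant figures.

Mixed concentration C = ΣQC/ΣQ = (100.0·11.00 + 9.000·497.0) / 109.0 = 5573/109.0 = 51.13 mg/L.
Half-life 62.2 h → k = ln 2 / 62.2 = 0.01114 h⁻¹ = 0.2675 d⁻¹.
Set 51.13·exp(−k·t) = 33 → t = ln(51.13/33)/k = 141400 s = 39.29 h.
Distance = v·t = 1.0·141400 = 141400 m = 141.4 km.

141 km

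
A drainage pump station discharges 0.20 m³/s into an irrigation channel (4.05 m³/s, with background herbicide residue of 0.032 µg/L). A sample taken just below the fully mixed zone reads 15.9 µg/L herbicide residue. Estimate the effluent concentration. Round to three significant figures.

337 µg/L

Mass balance: 4.050·0.03200 + 0.2000·Cₑ = 4.250·15.90
→ Cₑ = (4.250·15.90 − 4.050·0.03200) / 0.2000 = 337.2 µg/L.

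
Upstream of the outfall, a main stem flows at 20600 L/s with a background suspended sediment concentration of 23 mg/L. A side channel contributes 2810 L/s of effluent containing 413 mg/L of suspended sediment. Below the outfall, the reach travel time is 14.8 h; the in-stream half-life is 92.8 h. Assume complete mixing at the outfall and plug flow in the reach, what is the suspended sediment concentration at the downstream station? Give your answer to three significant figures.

Mixed concentration C = ΣQC/ΣQ = (20600·23.00 + 2810·413.0) / 23410 = 1634000/23410 = 69.81 mg/L.
Half-life 92.8 h → k = ln 2 / 92.8 = 0.007469 h⁻¹ = 0.1793 d⁻¹.
Decay over the reach: 69.81·exp(−kt) = 69.81·0.8953 = 62.51 mg/L.

62.5 mg/L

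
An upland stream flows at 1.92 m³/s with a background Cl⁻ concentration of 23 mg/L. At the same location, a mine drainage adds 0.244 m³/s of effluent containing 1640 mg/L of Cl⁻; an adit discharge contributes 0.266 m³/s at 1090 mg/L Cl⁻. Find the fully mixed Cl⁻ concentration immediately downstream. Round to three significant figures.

302 mg/L

Conservation of mass: C = (1.920·23.00 + 0.2440·1640 + 0.2660·1090) / 2.430 = 734.3/2.430 = 302.2 mg/L.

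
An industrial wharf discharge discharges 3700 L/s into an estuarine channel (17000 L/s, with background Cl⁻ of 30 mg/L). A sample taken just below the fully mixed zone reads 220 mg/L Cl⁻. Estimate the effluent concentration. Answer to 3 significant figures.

1090 mg/L

Mass balance: 17000·30.00 + 3700·Cₑ = 20700·220.0
→ Cₑ = (20700·220.0 − 17000·30.00) / 3700 = 1093 mg/L.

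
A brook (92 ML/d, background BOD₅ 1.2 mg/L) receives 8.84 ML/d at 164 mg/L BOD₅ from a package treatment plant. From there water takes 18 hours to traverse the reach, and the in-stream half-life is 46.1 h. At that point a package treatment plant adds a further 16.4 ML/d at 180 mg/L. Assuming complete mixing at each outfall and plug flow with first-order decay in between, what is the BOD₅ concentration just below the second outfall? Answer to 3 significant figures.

Conservation of mass: C = (92.00·1.200 + 8.840·164.0) / 100.8 = 1560/100.8 = 15.47 mg/L; combined flow 100.8 ML/d.
Half-life 46.1 h → k = ln 2 / 46.1 = 0.01504 h⁻¹ = 0.3609 d⁻¹.
Applying C = C₀e^(−kt): 15.47 × 0.7629 = 11.80 mg/L.
At the second outfall, C = (100.8·11.80 + 16.40·180.0) / (100.8 + 16.40) = 35.33 mg/L.

35.3 mg/L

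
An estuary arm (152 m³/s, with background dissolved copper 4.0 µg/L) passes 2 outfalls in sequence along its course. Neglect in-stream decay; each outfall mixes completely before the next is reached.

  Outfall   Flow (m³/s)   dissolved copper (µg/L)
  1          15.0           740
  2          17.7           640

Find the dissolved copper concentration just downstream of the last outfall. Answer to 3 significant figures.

125 µg/L

Below outfall 1: Q → 167.0 m³/s, C = (152.0·4.000 + 15.00·740.0)/167.0 = 70.11 µg/L.
Below outfall 2: Q → 184.7 m³/s, C = (167.0·70.11 + 17.70·640.0)/184.7 = 124.7 µg/L.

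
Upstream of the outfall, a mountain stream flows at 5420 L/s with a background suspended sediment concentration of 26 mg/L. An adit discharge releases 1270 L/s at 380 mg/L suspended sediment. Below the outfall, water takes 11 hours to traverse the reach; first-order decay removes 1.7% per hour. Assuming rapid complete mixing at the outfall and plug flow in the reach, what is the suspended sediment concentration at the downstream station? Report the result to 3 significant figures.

77.2 mg/L

Flow-weighted average: C = (5420·26.00 + 1270·380.0) / 6690 = 623500/6690 = 93.20 mg/L.
1.7%/h lost → k = −ln(1 − 0.017) = 0.01715 h⁻¹.
Decay over the reach: 93.20·exp(−kt) = 93.20·0.8281 = 77.18 mg/L.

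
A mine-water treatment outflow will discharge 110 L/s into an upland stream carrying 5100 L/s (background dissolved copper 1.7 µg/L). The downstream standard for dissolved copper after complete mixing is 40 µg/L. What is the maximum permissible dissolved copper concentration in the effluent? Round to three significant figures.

1820 µg/L

At the limit, (Qr·Cr + Qe·Cₑ)/(Qr + Qe) = 40:
Cₑ = (5210·40 − 5100·1.700) / 110.0 = 1816 µg/L.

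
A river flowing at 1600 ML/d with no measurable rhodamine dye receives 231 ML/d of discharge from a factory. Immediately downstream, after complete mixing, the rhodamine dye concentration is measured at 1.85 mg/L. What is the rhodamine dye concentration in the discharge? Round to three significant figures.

Mass balance: 1600·0 + 231.0·Cₑ = 1831·1.850
→ Cₑ = (1831·1.850 − 1600·0) / 231.0 = 14.66 mg/L.

14.7 mg/L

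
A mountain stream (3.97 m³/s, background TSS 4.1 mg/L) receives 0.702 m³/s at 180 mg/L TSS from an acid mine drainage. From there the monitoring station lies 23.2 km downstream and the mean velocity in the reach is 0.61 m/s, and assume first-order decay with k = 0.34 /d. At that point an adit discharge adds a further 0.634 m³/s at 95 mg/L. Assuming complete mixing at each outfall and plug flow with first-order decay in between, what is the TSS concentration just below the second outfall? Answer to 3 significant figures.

34.5 mg/L

Mass balance: C = (3.970·4.100 + 0.7020·180.0) / 4.672 = 142.6/4.672 = 30.53 mg/L; combined flow 4.672 m³/s.
Travel time t = 23.2·1000 / 0.61 = 38030 s = 10.56 h.
After decay, C = 30.53 × e^(−kt) = 30.53 × 0.8610 = 26.29 mg/L.
At the second outfall, C = (4.672·26.29 + 0.6340·95.00) / (4.672 + 0.6340) = 34.50 mg/L.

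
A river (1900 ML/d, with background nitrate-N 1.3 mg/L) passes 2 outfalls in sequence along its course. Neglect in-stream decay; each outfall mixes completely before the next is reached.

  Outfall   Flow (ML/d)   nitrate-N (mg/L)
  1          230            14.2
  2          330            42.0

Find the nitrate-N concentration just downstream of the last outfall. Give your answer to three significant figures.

7.97 mg/L

Below outfall 1: Q → 2130 ML/d, C = (1900·1.300 + 230.0·14.20)/2130 = 2.693 mg/L.
Below outfall 2: Q → 2460 ML/d, C = (2130·2.693 + 330.0·42.00)/2460 = 7.966 mg/L.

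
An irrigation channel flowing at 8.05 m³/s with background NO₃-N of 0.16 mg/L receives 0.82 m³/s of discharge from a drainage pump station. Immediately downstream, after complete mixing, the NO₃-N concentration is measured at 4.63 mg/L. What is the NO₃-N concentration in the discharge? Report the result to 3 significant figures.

48.5 mg/L

Mass balance: 8.050·0.1600 + 0.8200·Cₑ = 8.870·4.630
→ Cₑ = (8.870·4.630 − 8.050·0.1600) / 0.8200 = 48.51 mg/L.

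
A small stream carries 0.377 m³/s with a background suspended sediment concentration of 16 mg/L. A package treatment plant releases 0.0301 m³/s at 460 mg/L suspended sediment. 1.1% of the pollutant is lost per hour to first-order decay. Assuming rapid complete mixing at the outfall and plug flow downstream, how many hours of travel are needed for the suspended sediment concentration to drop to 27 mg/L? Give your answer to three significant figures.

53.6 h

Mass balance: C = (0.3770·16.00 + 0.03010·460.0) / 0.4071 = 19.88/0.4071 = 48.83 mg/L.
1.1%/h lost → k = −ln(1 − 0.011) = 0.01106 h⁻¹.
48.83·exp(−k·t) = 27 → t = ln(48.83/27)/k = 192800 s = 53.56 h.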